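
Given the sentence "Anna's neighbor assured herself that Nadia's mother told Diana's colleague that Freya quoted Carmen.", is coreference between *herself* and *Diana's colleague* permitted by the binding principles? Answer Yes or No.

No

*herself* is a reflexive; Principle A requires it to be bound within its binding domain — the matrix clause.
— Diana's colleague: object of the clause headed by 'told'; does not c-command the reflexive — cannot bind it (Principle A).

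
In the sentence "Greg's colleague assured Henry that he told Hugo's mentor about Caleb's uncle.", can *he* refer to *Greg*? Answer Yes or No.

*he* is a pronoun; Principle B requires it to be free in its binding domain — the clause headed by 'told'.
— Greg: possessor inside the subject DP of the matrix clause; does not c-command the pronoun — Principle B does not apply; allowed.

Yes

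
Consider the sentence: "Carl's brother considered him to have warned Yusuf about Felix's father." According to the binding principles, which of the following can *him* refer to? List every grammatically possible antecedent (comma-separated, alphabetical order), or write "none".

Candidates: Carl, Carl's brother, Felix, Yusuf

Carl

*him* is a pronoun; Principle B requires it to be free in its binding domain — the matrix clause.
— Carl: possessor inside the subject DP of the matrix clause; does not c-command the pronoun — Principle B does not apply; allowed.
— Carl's brother: subject of the matrix clause; c-commands the pronoun within its binding domain — blocked (Principle B).
— Felix: possessor inside the second object DP of the clause headed by 'warned'; is c-commanded by the pronoun; coreference would bind this R-expression — blocked (Principle C).
— Yusuf: object of the clause headed by 'warned'; is c-commanded by the pronoun; coreference would bind this R-expression — blocked (Principle C).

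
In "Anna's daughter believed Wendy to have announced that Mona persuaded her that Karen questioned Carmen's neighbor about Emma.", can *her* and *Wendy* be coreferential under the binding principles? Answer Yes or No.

*Wendy* is an R-expression; Principle C requires it to be free (not bound by any c-commanding expression).
— her: object of the clause headed by 'persuaded'; the pronoun does not c-command the R-expression — coreference allowed.

Yes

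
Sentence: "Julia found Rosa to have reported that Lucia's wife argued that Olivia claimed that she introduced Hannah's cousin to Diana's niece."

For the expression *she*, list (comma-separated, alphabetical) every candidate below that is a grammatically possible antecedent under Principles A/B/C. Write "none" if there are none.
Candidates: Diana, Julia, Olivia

*she* is a pronoun; Principle B requires it to be free in its binding domain — the clause headed by 'introduced'.
— Diana: possessor inside the second object DP of the clause headed by 'introduced'; is c-commanded by the pronoun; coreference would bind this R-expression — blocked (Principle C).
— Julia: subject of the matrix clause; c-commands the pronoun but lies outside its binding domain — allowed.
— Olivia: subject of the clause headed by 'claimed'; c-commands the pronoun but lies outside its binding domain — allowed.

Julia, Olivia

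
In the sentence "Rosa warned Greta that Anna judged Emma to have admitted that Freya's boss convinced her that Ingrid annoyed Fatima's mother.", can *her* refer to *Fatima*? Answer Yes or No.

*her* is a pronoun; Principle B requires it to be free in its binding domain — the clause headed by 'convinced'.
— Fatima: possessor inside the object DP of the clause headed by 'annoyed'; is c-commanded by the pronoun; coreference would bind this R-expression — blocked (Principle C).

No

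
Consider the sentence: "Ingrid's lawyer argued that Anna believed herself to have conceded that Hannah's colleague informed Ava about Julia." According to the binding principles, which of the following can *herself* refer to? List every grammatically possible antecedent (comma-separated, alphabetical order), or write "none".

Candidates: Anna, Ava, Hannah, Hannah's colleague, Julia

*herself* is a reflexive; Principle A requires it to be bound within its binding domain — the clause headed by 'believed'.
— Anna: subject of the clause headed by 'believed'; c-commands the reflexive within its binding domain — allowed (Principle A).
— Ava: object of the clause headed by 'informed'; does not c-command the reflexive — cannot bind it (Principle A).
— Hannah: possessor inside the subject DP of the clause headed by 'informed'; does not c-command the reflexive — cannot bind it (Principle A).
— Hannah's colleague: subject of the clause headed by 'informed'; does not c-command the reflexive — cannot bind it (Principle A).
— Julia: second object of the clause headed by 'informed'; does not c-command the reflexive — cannot bind it (Principle A).

Anna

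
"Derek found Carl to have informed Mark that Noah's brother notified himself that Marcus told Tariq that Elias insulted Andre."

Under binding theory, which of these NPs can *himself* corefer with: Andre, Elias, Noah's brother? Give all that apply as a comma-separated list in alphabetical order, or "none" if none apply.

Noah's brother

*himself* is a reflexive; Principle A requires it to be bound within its binding domain — the clause headed by 'notified'.
— Andre: object of the clause headed by 'insulted'; does not c-command the reflexive — cannot bind it (Principle A).
— Elias: subject of the clause headed by 'insulted'; does not c-command the reflexive — cannot bind it (Principle A).
— Noah's brother: subject of the clause headed by 'notified'; c-commands the reflexive within its binding domain — allowed (Principle A).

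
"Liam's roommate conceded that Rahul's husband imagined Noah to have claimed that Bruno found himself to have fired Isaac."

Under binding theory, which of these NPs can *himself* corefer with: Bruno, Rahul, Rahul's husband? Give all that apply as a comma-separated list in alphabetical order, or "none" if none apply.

*himself* is a reflexive; Principle A requires it to be bound within its binding domain — the clause headed by 'found'.
— Bruno: subject of the clause headed by 'found'; c-commands the reflexive within its binding domain — allowed (Principle A).
— Rahul: possessor inside the subject DP of the clause headed by 'imagined'; does not c-command the reflexive — cannot bind it (Principle A).
— Rahul's husband: subject of the clause headed by 'imagined'; c-commands the reflexive but lies outside its binding domain — cannot bind it (Principle A).

Bruno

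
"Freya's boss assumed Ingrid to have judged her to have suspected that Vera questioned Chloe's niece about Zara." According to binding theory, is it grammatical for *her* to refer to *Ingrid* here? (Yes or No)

*Ingrid* is an R-expression; Principle C requires it to be free (not bound by any c-commanding expression).
— her: subject of the clause headed by 'suspected'; the R-expression locally c-commands the pronoun — coreference blocked (Principle B on the pronoun).

No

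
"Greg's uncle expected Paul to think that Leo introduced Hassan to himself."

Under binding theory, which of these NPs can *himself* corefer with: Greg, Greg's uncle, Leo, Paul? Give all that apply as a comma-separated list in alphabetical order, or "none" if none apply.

Leo

*himself* is a reflexive; Principle A requires it to be bound within its binding domain — the clause headed by 'introduced'.
— Greg: possessor inside the subject DP of the matrix clause; does not c-command the reflexive — cannot bind it (Principle A).
— Greg's uncle: subject of the matrix clause; c-commands the reflexive but lies outside its binding domain — cannot bind it (Principle A).
— Leo: subject of the clause headed by 'introduced'; c-commands the reflexive within its binding domain — allowed (Principle A).
— Paul: subject of the clause headed by 'think'; c-commands the reflexive but lies outside its binding domain — cannot bind it (Principle A).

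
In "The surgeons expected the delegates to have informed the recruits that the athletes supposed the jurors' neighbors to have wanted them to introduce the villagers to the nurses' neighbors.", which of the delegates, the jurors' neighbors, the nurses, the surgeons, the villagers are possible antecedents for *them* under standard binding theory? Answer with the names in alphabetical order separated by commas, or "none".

the delegates, the surgeons

*them* is a pronoun; Principle B requires it to be free in its binding domain — the clause headed by 'wanted'.
— the delegates: subject of the clause headed by 'informed'; c-commands the pronoun but lies outside its binding domain — allowed.
— the jurors' neighbors: subject of the clause headed by 'wanted'; c-commands the pronoun within its binding domain — blocked (Principle B).
— the nurses: possessor inside the second object DP of the clause headed by 'introduce'; is c-commanded by the pronoun; coreference would bind this R-expression — blocked (Principle C).
— the surgeons: subject of the matrix clause; c-commands the pronoun but lies outside its binding domain — allowed.
— the villagers: object of the clause headed by 'introduce'; is c-commanded by the pronoun; coreference would bind this R-expression — blocked (Principle C).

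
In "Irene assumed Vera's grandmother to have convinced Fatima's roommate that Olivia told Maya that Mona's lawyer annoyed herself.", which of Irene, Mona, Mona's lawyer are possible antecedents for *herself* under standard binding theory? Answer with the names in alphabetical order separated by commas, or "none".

Mona's lawyer

*herself* is a reflexive; Principle A requires it to be bound within its binding domain — the clause headed by 'annoyed'.
— Irene: subject of the matrix clause; c-commands the reflexive but lies outside its binding domain — cannot bind it (Principle A).
— Mona: possessor inside the subject DP of the clause headed by 'annoyed'; does not c-command the reflexive — cannot bind it (Principle A).
— Mona's lawyer: subject of the clause headed by 'annoyed'; c-commands the reflexive within its binding domain — allowed (Principle A).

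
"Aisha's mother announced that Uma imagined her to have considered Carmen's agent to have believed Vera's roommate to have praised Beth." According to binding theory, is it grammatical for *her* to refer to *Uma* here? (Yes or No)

No

*Uma* is an R-expression; Principle C requires it to be free (not bound by any c-commanding expression).
— her: subject of the clause headed by 'considered'; the R-expression locally c-commands the pronoun — coreference blocked (Principle B on the pronoun).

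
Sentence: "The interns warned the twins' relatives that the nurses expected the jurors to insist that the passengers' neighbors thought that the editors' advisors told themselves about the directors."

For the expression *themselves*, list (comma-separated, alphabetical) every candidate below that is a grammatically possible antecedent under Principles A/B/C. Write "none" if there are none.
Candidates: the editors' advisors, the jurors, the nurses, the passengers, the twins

*themselves* is a reflexive; Principle A requires it to be bound within its binding domain — the clause headed by 'told'.
— the editors' advisors: subject of the clause headed by 'told'; c-commands the reflexive within its binding domain — allowed (Principle A).
— the jurors: subject of the clause headed by 'insist'; c-commands the reflexive but lies outside its binding domain — cannot bind it (Principle A).
— the nurses: subject of the clause headed by 'expected'; c-commands the reflexive but lies outside its binding domain — cannot bind it (Principle A).
— the passengers: possessor inside the subject DP of the clause headed by 'thought'; does not c-command the reflexive — cannot bind it (Principle A).
— the twins: possessor inside the object DP of the matrix clause; does not c-command the reflexive — cannot bind it (Principle A).

the editors' advisors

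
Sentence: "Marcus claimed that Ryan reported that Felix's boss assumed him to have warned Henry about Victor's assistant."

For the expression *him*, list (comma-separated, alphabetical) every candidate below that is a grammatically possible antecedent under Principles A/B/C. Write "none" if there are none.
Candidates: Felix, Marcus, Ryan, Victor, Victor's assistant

*him* is a pronoun; Principle B requires it to be free in its binding domain — the clause headed by 'assumed'.
— Felix: possessor inside the subject DP of the clause headed by 'assumed'; does not c-command the pronoun — Principle B does not apply; allowed.
— Marcus: subject of the matrix clause; c-commands the pronoun but lies outside its binding domain — allowed.
— Ryan: subject of the clause headed by 'reported'; c-commands the pronoun but lies outside its binding domain — allowed.
— Victor: possessor inside the second object DP of the clause headed by 'warned'; is c-commanded by the pronoun; coreference would bind this R-expression — blocked (Principle C).
— Victor's assistant: second object of the clause headed by 'warned'; is c-commanded by the pronoun; coreference would bind this R-expression — blocked (Principle C).

Felix, Marcus, Ryan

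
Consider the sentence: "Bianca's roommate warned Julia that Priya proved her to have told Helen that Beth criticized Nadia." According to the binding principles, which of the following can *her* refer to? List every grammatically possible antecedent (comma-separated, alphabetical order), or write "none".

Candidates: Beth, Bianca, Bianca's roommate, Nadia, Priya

*her* is a pronoun; Principle B requires it to be free in its binding domain — the clause headed by 'proved'.
— Beth: subject of the clause headed by 'criticized'; is c-commanded by the pronoun; coreference would bind this R-expression — blocked (Principle C).
— Bianca: possessor inside the subject DP of the matrix clause; does not c-command the pronoun — Principle B does not apply; allowed.
— Bianca's roommate: subject of the matrix clause; c-commands the pronoun but lies outside its binding domain — allowed.
— Nadia: object of the clause headed by 'criticized'; is c-commanded by the pronoun; coreference would bind this R-expression — blocked (Principle C).
— Priya: subject of the clause headed by 'proved'; c-commands the pronoun within its binding domain — blocked (Principle B).

Bianca, Bianca's roommate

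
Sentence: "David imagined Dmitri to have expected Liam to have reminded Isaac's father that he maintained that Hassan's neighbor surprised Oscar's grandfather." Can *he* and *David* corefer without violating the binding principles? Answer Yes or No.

*David* is an R-expression; Principle C requires it to be free (not bound by any c-commanding expression).
— he: subject of the clause headed by 'maintained'; the pronoun does not c-command the R-expression — coreference allowed.

Yes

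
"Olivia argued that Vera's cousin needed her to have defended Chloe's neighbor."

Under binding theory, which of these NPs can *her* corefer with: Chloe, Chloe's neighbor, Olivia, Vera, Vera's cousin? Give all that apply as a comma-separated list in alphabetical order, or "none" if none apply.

Olivia, Vera

*her* is a pronoun; Principle B requires it to be free in its binding domain — the clause headed by 'needed'.
— Chloe: possessor inside the object DP of the clause headed by 'defended'; is c-commanded by the pronoun; coreference would bind this R-expression — blocked (Principle C).
— Chloe's neighbor: object of the clause headed by 'defended'; is c-commanded by the pronoun; coreference would bind this R-expression — blocked (Principle C).
— Olivia: subject of the matrix clause; c-commands the pronoun but lies outside its binding domain — allowed.
— Vera: possessor inside the subject DP of the clause headed by 'needed'; does not c-command the pronoun — Principle B does not apply; allowed.
— Vera's cousin: subject of the clause headed by 'needed'; c-commands the pronoun within its binding domain — blocked (Principle B).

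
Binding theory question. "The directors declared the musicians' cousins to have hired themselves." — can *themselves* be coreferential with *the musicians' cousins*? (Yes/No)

*themselves* is a reflexive; Principle A requires it to be bound within its binding domain — the clause headed by 'hired'.
— the musicians' cousins: subject of the clause headed by 'hired'; c-commands the reflexive within its binding domain — allowed (Principle A).

Yes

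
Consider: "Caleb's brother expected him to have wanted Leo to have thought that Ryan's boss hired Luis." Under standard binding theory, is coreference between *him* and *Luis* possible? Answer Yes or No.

No

*Luis* is an R-expression; Principle C requires it to be free (not bound by any c-commanding expression).
— him: subject of the clause headed by 'wanted'; the pronoun c-commands the R-expression — coreference blocked (Principle C).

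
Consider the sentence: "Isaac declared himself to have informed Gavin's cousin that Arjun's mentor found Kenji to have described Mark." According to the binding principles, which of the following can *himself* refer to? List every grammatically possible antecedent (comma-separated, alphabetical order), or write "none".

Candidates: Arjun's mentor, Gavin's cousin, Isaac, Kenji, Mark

Isaac

*himself* is a reflexive; Principle A requires it to be bound within its binding domain — the matrix clause.
— Arjun's mentor: subject of the clause headed by 'found'; does not c-command the reflexive — cannot bind it (Principle A).
— Gavin's cousin: object of the clause headed by 'informed'; does not c-command the reflexive — cannot bind it (Principle A).
— Isaac: subject of the matrix clause; c-commands the reflexive within its binding domain — allowed (Principle A).
— Kenji: subject of the clause headed by 'described'; does not c-command the reflexive — cannot bind it (Principle A).
— Mark: object of the clause headed by 'described'; does not c-command the reflexive — cannot bind it (Principle A).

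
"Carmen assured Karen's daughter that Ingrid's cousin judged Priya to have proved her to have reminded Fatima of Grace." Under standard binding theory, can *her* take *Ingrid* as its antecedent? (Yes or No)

*her* is a pronoun; Principle B requires it to be free in its binding domain — the clause headed by 'proved'.
— Ingrid: possessor inside the subject DP of the clause headed by 'judged'; does not c-command the pronoun — Principle B does not apply; allowed.

Yes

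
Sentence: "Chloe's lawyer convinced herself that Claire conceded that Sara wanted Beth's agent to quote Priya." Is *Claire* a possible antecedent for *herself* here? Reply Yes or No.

No

*herself* is a reflexive; Principle A requires it to be bound within its binding domain — the matrix clause.
— Claire: subject of the clause headed by 'conceded'; does not c-command the reflexive — cannot bind it (Principle A).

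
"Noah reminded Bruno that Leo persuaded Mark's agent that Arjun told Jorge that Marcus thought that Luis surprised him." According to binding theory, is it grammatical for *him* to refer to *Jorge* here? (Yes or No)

Yes

*Jorge* is an R-expression; Principle C requires it to be free (not bound by any c-commanding expression).
— him: object of the clause headed by 'surprised'; the pronoun does not c-command the R-expression — coreference allowed.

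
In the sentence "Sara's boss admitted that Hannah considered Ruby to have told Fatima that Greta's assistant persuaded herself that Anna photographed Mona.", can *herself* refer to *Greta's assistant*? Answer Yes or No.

Yes

*herself* is a reflexive; Principle A requires it to be bound within its binding domain — the clause headed by 'persuaded'.
— Greta's assistant: subject of the clause headed by 'persuaded'; c-commands the reflexive within its binding domain — allowed (Principle A).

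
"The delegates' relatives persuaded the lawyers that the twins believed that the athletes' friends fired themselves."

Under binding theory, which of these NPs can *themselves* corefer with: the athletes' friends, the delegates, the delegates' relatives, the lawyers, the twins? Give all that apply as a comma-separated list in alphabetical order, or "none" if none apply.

the athletes' friends

*themselves* is a reflexive; Principle A requires it to be bound within its binding domain — the clause headed by 'fired'.
— the athletes' friends: subject of the clause headed by 'fired'; c-commands the reflexive within its binding domain — allowed (Principle A).
— the delegates: possessor inside the subject DP of the matrix clause; does not c-command the reflexive — cannot bind it (Principle A).
— the delegates' relatives: subject of the matrix clause; c-commands the reflexive but lies outside its binding domain — cannot bind it (Principle A).
— the lawyers: object of the matrix clause; c-commands the reflexive but lies outside its binding domain — cannot bind it (Principle A).
— the twins: subject of the clause headed by 'believed'; c-commands the reflexive but lies outside its binding domain — cannot bind it (Principle A).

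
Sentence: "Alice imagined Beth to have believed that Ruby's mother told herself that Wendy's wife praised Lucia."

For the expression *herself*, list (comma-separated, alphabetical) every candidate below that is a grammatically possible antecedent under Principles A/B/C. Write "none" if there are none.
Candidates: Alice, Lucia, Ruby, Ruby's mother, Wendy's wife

*herself* is a reflexive; Principle A requires it to be bound within its binding domain — the clause headed by 'told'.
— Alice: subject of the matrix clause; c-commands the reflexive but lies outside its binding domain — cannot bind it (Principle A).
— Lucia: object of the clause headed by 'praised'; does not c-command the reflexive — cannot bind it (Principle A).
— Ruby: possessor inside the subject DP of the clause headed by 'told'; does not c-command the reflexive — cannot bind it (Principle A).
— Ruby's mother: subject of the clause headed by 'told'; c-commands the reflexive within its binding domain — allowed (Principle A).
— Wendy's wife: subject of the clause headed by 'praised'; does not c-command the reflexive — cannot bind it (Principle A).

Ruby's mother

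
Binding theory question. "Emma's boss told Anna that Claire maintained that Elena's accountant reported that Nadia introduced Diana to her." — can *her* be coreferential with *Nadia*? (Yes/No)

*her* is a pronoun; Principle B requires it to be free in its binding domain — the clause headed by 'introduced'.
— Nadia: subject of the clause headed by 'introduced'; c-commands the pronoun within its binding domain — blocked (Principle B).

No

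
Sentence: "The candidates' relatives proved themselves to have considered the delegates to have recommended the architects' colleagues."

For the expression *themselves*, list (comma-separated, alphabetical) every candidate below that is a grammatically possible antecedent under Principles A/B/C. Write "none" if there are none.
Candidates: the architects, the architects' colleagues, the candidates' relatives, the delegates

*themselves* is a reflexive; Principle A requires it to be bound within its binding domain — the matrix clause.
— the architects: possessor inside the object DP of the clause headed by 'recommended'; does not c-command the reflexive — cannot bind it (Principle A).
— the architects' colleagues: object of the clause headed by 'recommended'; does not c-command the reflexive — cannot bind it (Principle A).
— the candidates' relatives: subject of the matrix clause; c-commands the reflexive within its binding domain — allowed (Principle A).
— the delegates: subject of the clause headed by 'recommended'; does not c-command the reflexive — cannot bind it (Principle A).

the candidates' relatives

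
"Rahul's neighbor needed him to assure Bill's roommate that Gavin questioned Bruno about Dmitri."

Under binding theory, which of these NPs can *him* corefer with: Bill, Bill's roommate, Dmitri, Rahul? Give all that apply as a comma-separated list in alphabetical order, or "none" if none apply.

*him* is a pronoun; Principle B requires it to be free in its binding domain — the matrix clause.
— Bill: possessor inside the object DP of the clause headed by 'assure'; is c-commanded by the pronoun; coreference would bind this R-expression — blocked (Principle C).
— Bill's roommate: object of the clause headed by 'assure'; is c-commanded by the pronoun; coreference would bind this R-expression — blocked (Principle C).
— Dmitri: second object of the clause headed by 'questioned'; is c-commanded by the pronoun; coreference would bind this R-expression — blocked (Principle C).
— Rahul: possessor inside the subject DP of the matrix clause; does not c-command the pronoun — Principle B does not apply; allowed.

Rahul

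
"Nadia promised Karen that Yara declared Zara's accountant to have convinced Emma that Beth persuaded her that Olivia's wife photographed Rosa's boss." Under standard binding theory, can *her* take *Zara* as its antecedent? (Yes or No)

*her* is a pronoun; Principle B requires it to be free in its binding domain — the clause headed by 'persuaded'.
— Zara: possessor inside the subject DP of the clause headed by 'convinced'; does not c-command the pronoun — Principle B does not apply; allowed.

Yes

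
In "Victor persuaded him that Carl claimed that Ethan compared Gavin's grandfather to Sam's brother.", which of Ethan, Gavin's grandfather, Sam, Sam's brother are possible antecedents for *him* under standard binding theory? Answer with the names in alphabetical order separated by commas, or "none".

none

*him* is a pronoun; Principle B requires it to be free in its binding domain — the matrix clause.
— Ethan: subject of the clause headed by 'compared'; is c-commanded by the pronoun; coreference would bind this R-expression — blocked (Principle C).
— Gavin's grandfather: object of the clause headed by 'compared'; is c-commanded by the pronoun; coreference would bind this R-expression — blocked (Principle C).
— Sam: possessor inside the second object DP of the clause headed by 'compared'; is c-commanded by the pronoun; coreference would bind this R-expression — blocked (Principle C).
— Sam's brother: second object of the clause headed by 'compared'; is c-commanded by the pronoun; coreference would bind this R-expression — blocked (Principle C).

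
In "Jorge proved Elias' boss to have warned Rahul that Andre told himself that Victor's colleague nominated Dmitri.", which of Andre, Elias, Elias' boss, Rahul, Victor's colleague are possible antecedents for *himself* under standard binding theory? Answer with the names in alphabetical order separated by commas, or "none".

*himself* is a reflexive; Principle A requires it to be bound within its binding domain — the clause headed by 'told'.
— Andre: subject of the clause headed by 'told'; c-commands the reflexive within its binding domain — allowed (Principle A).
— Elias: possessor inside the subject DP of the clause headed by 'warned'; does not c-command the reflexive — cannot bind it (Principle A).
— Elias' boss: subject of the clause headed by 'warned'; c-commands the reflexive but lies outside its binding domain — cannot bind it (Principle A).
— Rahul: object of the clause headed by 'warned'; c-commands the reflexive but lies outside its binding domain — cannot bind it (Principle A).
— Victor's colleague: subject of the clause headed by 'nominated'; does not c-command the reflexive — cannot bind it (Principle A).

Andre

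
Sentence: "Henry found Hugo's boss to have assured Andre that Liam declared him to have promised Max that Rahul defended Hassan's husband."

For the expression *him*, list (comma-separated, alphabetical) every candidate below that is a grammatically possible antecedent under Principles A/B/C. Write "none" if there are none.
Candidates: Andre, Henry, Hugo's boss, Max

*him* is a pronoun; Principle B requires it to be free in its binding domain — the clause headed by 'declared'.
— Andre: object of the clause headed by 'assured'; c-commands the pronoun but lies outside its binding domain — allowed.
— Henry: subject of the matrix clause; c-commands the pronoun but lies outside its binding domain — allowed.
— Hugo's boss: subject of the clause headed by 'assured'; c-commands the pronoun but lies outside its binding domain — allowed.
— Max: object of the clause headed by 'promised'; is c-commanded by the pronoun; coreference would bind this R-expression — blocked (Principle C).

Andre, Henry, Hugo's boss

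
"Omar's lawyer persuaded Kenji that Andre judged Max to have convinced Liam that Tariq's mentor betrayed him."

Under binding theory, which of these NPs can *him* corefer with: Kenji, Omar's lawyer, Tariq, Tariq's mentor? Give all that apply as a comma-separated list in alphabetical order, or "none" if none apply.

*him* is a pronoun; Principle B requires it to be free in its binding domain — the clause headed by 'betrayed'.
— Kenji: object of the matrix clause; c-commands the pronoun but lies outside its binding domain — allowed.
— Omar's lawyer: subject of the matrix clause; c-commands the pronoun but lies outside its binding domain — allowed.
— Tariq: possessor inside the subject DP of the clause headed by 'betrayed'; does not c-command the pronoun — Principle B does not apply; allowed.
— Tariq's mentor: subject of the clause headed by 'betrayed'; c-commands the pronoun within its binding domain — blocked (Principle B).

Kenji, Omar's lawyer, Tariq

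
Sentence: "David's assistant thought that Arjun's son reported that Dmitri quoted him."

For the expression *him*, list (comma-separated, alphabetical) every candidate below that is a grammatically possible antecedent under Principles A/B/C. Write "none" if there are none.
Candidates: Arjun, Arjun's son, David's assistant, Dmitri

*him* is a pronoun; Principle B requires it to be free in its binding domain — the clause headed by 'quoted'.
— Arjun: possessor inside the subject DP of the clause headed by 'reported'; does not c-command the pronoun — Principle B does not apply; allowed.
— Arjun's son: subject of the clause headed by 'reported'; c-commands the pronoun but lies outside its binding domain — allowed.
— David's assistant: subject of the matrix clause; c-commands the pronoun but lies outside its binding domain — allowed.
— Dmitri: subject of the clause headed by 'quoted'; c-commands the pronoun within its binding domain — blocked (Principle B).

Arjun, Arjun's son, David's assistant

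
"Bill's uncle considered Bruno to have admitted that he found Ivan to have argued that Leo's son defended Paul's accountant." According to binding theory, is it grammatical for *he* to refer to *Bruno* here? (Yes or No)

Yes

*Bruno* is an R-expression; Principle C requires it to be free (not bound by any c-commanding expression).
— he: subject of the clause headed by 'found'; the pronoun does not c-command the R-expression — coreference allowed.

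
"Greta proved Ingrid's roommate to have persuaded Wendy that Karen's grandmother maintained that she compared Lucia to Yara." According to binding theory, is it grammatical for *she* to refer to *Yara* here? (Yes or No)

No

*Yara* is an R-expression; Principle C requires it to be free (not bound by any c-commanding expression).
— she: subject of the clause headed by 'compared'; the pronoun c-commands the R-expression — coreference blocked (Principle C).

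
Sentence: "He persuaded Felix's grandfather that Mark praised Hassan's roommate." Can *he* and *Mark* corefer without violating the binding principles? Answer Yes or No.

*Mark* is an R-expression; Principle C requires it to be free (not bound by any c-commanding expression).
— he: subject of the matrix clause; the pronoun c-commands the R-expression — coreference blocked (Principle C).

No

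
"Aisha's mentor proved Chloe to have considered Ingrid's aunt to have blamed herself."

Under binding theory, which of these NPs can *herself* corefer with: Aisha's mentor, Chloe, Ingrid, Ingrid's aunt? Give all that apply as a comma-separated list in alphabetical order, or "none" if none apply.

Ingrid's aunt

*herself* is a reflexive; Principle A requires it to be bound within its binding domain — the clause headed by 'blamed'.
— Aisha's mentor: subject of the matrix clause; c-commands the reflexive but lies outside its binding domain — cannot bind it (Principle A).
— Chloe: subject of the clause headed by 'considered'; c-commands the reflexive but lies outside its binding domain — cannot bind it (Principle A).
— Ingrid: possessor inside the subject DP of the clause headed by 'blamed'; does not c-command the reflexive — cannot bind it (Principle A).
— Ingrid's aunt: subject of the clause headed by 'blamed'; c-commands the reflexive within its binding domain — allowed (Principle A).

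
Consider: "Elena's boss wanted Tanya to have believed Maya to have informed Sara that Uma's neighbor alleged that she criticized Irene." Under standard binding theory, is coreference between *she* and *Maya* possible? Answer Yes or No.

Yes

*Maya* is an R-expression; Principle C requires it to be free (not bound by any c-commanding expression).
— she: subject of the clause headed by 'criticized'; the pronoun does not c-command the R-expression — coreference allowed.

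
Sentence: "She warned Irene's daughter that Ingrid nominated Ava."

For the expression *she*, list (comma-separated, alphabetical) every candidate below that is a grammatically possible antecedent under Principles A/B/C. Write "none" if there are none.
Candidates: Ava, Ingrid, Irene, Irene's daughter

*she* is a pronoun; Principle B requires it to be free in its binding domain — the matrix clause.
— Ava: object of the clause headed by 'nominated'; is c-commanded by the pronoun; coreference would bind this R-expression — blocked (Principle C).
— Ingrid: subject of the clause headed by 'nominated'; is c-commanded by the pronoun; coreference would bind this R-expression — blocked (Principle C).
— Irene: possessor inside the object DP of the matrix clause; is c-commanded by the pronoun; coreference would bind this R-expression — blocked (Principle C).
— Irene's daughter: object of the matrix clause; is c-commanded by the pronoun; coreference would bind this R-expression — blocked (Principle C).

none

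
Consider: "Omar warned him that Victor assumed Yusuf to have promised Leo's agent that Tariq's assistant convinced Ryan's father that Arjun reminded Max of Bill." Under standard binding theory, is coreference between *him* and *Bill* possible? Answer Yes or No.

No

*Bill* is an R-expression; Principle C requires it to be free (not bound by any c-commanding expression).
— him: object of the matrix clause; the pronoun c-commands the R-expression — coreference blocked (Principle C).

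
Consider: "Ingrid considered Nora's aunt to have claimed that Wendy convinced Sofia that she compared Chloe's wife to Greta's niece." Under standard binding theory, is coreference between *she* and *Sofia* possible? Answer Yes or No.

*Sofia* is an R-expression; Principle C requires it to be free (not bound by any c-commanding expression).
— she: subject of the clause headed by 'compared'; the pronoun does not c-command the R-expression — coreference allowed.

Yes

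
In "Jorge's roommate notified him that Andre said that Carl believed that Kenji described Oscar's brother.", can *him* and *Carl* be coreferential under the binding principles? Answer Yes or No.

No

*Carl* is an R-expression; Principle C requires it to be free (not bound by any c-commanding expression).
— him: object of the matrix clause; the pronoun c-commands the R-expression — coreference blocked (Principle C).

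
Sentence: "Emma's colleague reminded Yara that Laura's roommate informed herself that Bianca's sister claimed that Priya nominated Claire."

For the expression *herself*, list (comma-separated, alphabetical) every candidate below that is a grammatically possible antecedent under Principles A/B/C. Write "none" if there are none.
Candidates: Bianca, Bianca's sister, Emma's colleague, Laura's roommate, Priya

*herself* is a reflexive; Principle A requires it to be bound within its binding domain — the clause headed by 'informed'.
— Bianca: possessor inside the subject DP of the clause headed by 'claimed'; does not c-command the reflexive — cannot bind it (Principle A).
— Bianca's sister: subject of the clause headed by 'claimed'; does not c-command the reflexive — cannot bind it (Principle A).
— Emma's colleague: subject of the matrix clause; c-commands the reflexive but lies outside its binding domain — cannot bind it (Principle A).
— Laura's roommate: subject of the clause headed by 'informed'; c-commands the reflexive within its binding domain — allowed (Principle A).
— Priya: subject of the clause headed by 'nominated'; does not c-command the reflexive — cannot bind it (Principle A).

Laura's roommate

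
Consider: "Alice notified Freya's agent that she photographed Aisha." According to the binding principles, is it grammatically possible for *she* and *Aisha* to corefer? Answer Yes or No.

No

*she* is a pronoun; Principle B requires it to be free in its binding domain — the clause headed by 'photographed'.
— Aisha: object of the clause headed by 'photographed'; is c-commanded by the pronoun; coreference would bind this R-expression — blocked (Principle C).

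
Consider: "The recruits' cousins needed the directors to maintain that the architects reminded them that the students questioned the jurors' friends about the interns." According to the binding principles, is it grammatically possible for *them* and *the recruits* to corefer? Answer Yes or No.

*them* is a pronoun; Principle B requires it to be free in its binding domain — the clause headed by 'reminded'.
— the recruits: possessor inside the subject DP of the matrix clause; does not c-command the pronoun — Principle B does not apply; allowed.

Yes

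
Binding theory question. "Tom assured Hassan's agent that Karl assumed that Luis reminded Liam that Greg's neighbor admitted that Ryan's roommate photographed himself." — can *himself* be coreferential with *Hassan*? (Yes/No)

No

*himself* is a reflexive; Principle A requires it to be bound within its binding domain — the clause headed by 'photographed'.
— Hassan: possessor inside the object DP of the matrix clause; does not c-command the reflexive — cannot bind it (Principle A).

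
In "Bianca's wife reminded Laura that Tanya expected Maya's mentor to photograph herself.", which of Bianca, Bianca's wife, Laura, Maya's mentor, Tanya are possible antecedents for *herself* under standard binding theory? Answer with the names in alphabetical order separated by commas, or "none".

Maya's mentor

*herself* is a reflexive; Principle A requires it to be bound within its binding domain — the clause headed by 'photograph'.
— Bianca: possessor inside the subject DP of the matrix clause; does not c-command the reflexive — cannot bind it (Principle A).
— Bianca's wife: subject of the matrix clause; c-commands the reflexive but lies outside its binding domain — cannot bind it (Principle A).
— Laura: object of the matrix clause; c-commands the reflexive but lies outside its binding domain — cannot bind it (Principle A).
— Maya's mentor: subject of the clause headed by 'photograph'; c-commands the reflexive within its binding domain — allowed (Principle A).
— Tanya: subject of the clause headed by 'expected'; c-commands the reflexive but lies outside its binding domain — cannot bind it (Principle A).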